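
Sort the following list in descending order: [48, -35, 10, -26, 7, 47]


Original list: [48, -35, 10, -26, 7, 47]
Repeatedly take the largest remaining element:
  Remaining [48, -35, 10, -26, 7, 47] -> largest is 48
  Remaining [-35, 10, -26, 7, 47] -> largest is 47
  Remaining [-35, 10, -26, 7] -> largest is 10
  Remaining [-35, -26, 7] -> largest is 7
  Remaining [-35, -26] -> largest is -26
  Remaining [-35] -> largest is -35
Collecting the picks in order gives the descending list.
Final answer: [48, 47, 10, 7, -26, -35]


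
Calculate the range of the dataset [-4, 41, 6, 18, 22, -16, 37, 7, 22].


Maximum value: 41
Minimum value: -16
Range = 41 - (-16) = 57
Final answer: 57


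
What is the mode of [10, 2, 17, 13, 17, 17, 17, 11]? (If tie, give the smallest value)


Count the frequency of each value:
  2 appears 1 time(s)
  10 appears 1 time(s)
  11 appears 1 time(s)
  13 appears 1 time(s)
  17 appears 4 time(s)
Maximum frequency is 4.
Only 17 reaches that frequency, so it is the mode.
Final answer: 17


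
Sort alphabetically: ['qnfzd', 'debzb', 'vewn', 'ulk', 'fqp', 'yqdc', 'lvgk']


Compare strings character by character (the first differing letter decides):
  'debzb' < 'fqp' since 'd' < 'f' at position 1
  'fqp' < 'lvgk' since 'f' < 'l' at position 1
  'lvgk' < 'qnfzd' since 'l' < 'q' at position 1
  'qnfzd' < 'ulk' since 'q' < 'u' at position 1
  'ulk' < 'vewn' since 'u' < 'v' at position 1
  'vewn' < 'yqdc' since 'v' < 'y' at position 1
Chaining these comparisons gives the alphabetical order.
Final answer: ['debzb', 'fqp', 'lvgk', 'qnfzd', 'ulk', 'vewn', 'yqdc']


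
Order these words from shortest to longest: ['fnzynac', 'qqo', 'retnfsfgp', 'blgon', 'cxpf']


Compute lengths:
  'fnzynac' has length 7
  'qqo' has length 3
  'retnfsfgp' has length 9
  'blgon' has length 5
  'cxpf' has length 4
Lengths in increasing order: 3 < 4 < 5 < 7 < 9
Listing the words in that order gives the answer.
Final answer: ['qqo', 'cxpf', 'blgon', 'fnzynac', 'retnfsfgp']


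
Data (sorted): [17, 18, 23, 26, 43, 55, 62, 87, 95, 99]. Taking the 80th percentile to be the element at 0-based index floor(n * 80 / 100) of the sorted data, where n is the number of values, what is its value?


The dataset has n = 10 elements.
Index = floor(10 * 80 / 100) = floor(800 / 100) = floor(8) = 8
Counting from index 0 in the sorted data, the element at index 8 is 95.
Final answer: 95


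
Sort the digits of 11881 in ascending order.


The number 11881 has digits: 1, 1, 8, 8, 1
Sorted: 1, 1, 1, 8, 8
Joining the sorted digits gives the result.
Final answer: 11188


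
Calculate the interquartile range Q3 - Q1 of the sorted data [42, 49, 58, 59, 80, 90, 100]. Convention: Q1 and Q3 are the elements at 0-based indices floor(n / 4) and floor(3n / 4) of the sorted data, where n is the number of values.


The data has n = 7 elements.
Q1 index = floor(7 / 4) = floor(1.75) = 1; Q3 index = floor(3 * 7 / 4) = floor(5.25) = 5
Q1 = element at index 1 = 49
Q3 = element at index 5 = 90
IQR = 90 - 49 = 41
Final answer: 41


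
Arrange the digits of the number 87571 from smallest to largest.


The number 87571 has digits: 8, 7, 5, 7, 1
Sorted: 1, 5, 7, 7, 8
Joining the sorted digits gives the result.
Final answer: 15778


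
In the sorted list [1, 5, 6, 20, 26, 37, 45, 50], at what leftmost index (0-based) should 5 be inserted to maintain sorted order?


List is sorted: [1, 5, 6, 20, 26, 37, 45, 50]
We need the leftmost position where 5 can be inserted, i.e. the first index whose element is >= 5 (or the end of the list if none is).
Binary search with low=0, high=8 (0-based indices):
  low=0, high=8, mid=4: a[4]=26 >= 5, so high = 4
  low=0, high=4, mid=2: a[2]=6 >= 5, so high = 2
  low=0, high=2, mid=1: a[1]=5 >= 5, so high = 1
  low=0, high=1, mid=0: a[0]=1 < 5, so low = 1
Now low = high = 1, so the insertion index is 1.
Final answer: 1


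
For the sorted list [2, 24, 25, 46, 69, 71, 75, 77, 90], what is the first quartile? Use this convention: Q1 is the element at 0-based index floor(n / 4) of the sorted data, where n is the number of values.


The list has n = 9 elements.
Q1 index = floor(9 / 4) = floor(2.25) = 2
Counting from index 0 in the sorted data, the element at index 2 is 25.
Final answer: 25


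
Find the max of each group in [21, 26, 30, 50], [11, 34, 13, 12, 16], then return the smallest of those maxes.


Find max of each group:
  Group 1: [21, 26, 30, 50] -> max = 50
  Group 2: [11, 34, 13, 12, 16] -> max = 34
Maxes: [50, 34]
Minimum of maxes = 34
Final answer: 34


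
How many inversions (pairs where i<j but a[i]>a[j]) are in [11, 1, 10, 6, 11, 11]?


For each element, count the later elements that are smaller than it:
  11 (index 0): smaller elements after it = [1, 10, 6] -> 3
  1 (index 1): smaller elements after it = [] -> 0
  10 (index 2): smaller elements after it = [6] -> 1
  6 (index 3): smaller elements after it = [] -> 0
  11 (index 4): smaller elements after it = [] -> 0
Total inversions = 3 + 0 + 1 + 0 + 0 = 4
Final answer: 4


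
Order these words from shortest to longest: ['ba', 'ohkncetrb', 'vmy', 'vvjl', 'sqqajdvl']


Compute lengths:
  'ba' has length 2
  'ohkncetrb' has length 9
  'vmy' has length 3
  'vvjl' has length 4
  'sqqajdvl' has length 8
Lengths in increasing order: 2 < 3 < 4 < 8 < 9
Listing the words in that order gives the answer.
Final answer: ['ba', 'vmy', 'vvjl', 'sqqajdvl', 'ohkncetrb']


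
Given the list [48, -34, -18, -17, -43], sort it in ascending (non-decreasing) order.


Original list: [48, -34, -18, -17, -43]
Repeatedly take the smallest remaining element:
  Remaining [48, -34, -18, -17, -43] -> smallest is -43
  Remaining [48, -34, -18, -17] -> smallest is -34
  Remaining [48, -18, -17] -> smallest is -18
  Remaining [48, -17] -> smallest is -17
  Remaining [48] -> smallest is 48
Collecting the picks in order gives the sorted list.
Final answer: [-43, -34, -18, -17, 48]


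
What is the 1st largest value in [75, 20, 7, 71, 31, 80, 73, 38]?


Sort descending: [80, 75, 73, 71, 38, 31, 20, 7]
The 1st element (1-indexed) is at index 0.
Value = 80
Final answer: 80


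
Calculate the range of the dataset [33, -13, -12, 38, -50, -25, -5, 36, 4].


Maximum value: 38
Minimum value: -50
Range = 38 - (-50) = 88
Final answer: 88


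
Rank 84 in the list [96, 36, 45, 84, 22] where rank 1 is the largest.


Sort descending: [96, 84, 45, 36, 22]
Find 84 in the sorted list.
84 is at position 2.
Final answer: 2


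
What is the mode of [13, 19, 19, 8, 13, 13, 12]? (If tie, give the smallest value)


Count the frequency of each value:
  8 appears 1 time(s)
  12 appears 1 time(s)
  13 appears 3 time(s)
  19 appears 2 time(s)
Maximum frequency is 3.
Only 13 reaches that frequency, so it is the mode.
Final answer: 13


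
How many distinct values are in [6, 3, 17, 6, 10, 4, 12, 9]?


List all unique values:
Distinct values: [3, 4, 6, 9, 10, 12, 17]
Count = 7
Final answer: 7


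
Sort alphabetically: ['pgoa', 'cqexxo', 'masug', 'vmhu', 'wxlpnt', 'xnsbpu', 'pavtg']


Compare strings character by character (the first differing letter decides):
  'cqexxo' < 'masug' since 'c' < 'm' at position 1
  'masug' < 'pavtg' since 'm' < 'p' at position 1
  'pavtg' < 'pgoa' since 'a' < 'g' at position 2
  'pgoa' < 'vmhu' since 'p' < 'v' at position 1
  'vmhu' < 'wxlpnt' since 'v' < 'w' at position 1
  'wxlpnt' < 'xnsbpu' since 'w' < 'x' at position 1
Chaining these comparisons gives the alphabetical order.
Final answer: ['cqexxo', 'masug', 'pavtg', 'pgoa', 'vmhu', 'wxlpnt', 'xnsbpu']


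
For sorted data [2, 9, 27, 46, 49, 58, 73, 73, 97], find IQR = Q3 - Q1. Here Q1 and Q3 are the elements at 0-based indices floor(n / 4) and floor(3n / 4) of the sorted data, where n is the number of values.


The data has n = 9 elements.
Q1 index = floor(9 / 4) = floor(2.25) = 2; Q3 index = floor(3 * 9 / 4) = floor(6.75) = 6
Q1 = element at index 2 = 27
Q3 = element at index 6 = 73
IQR = 73 - 27 = 46
Final answer: 46


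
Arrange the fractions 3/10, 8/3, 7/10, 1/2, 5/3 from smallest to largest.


Convert to decimal for comparison:
  3/10 = 0.3
  8/3 = 2.6667
  7/10 = 0.7
  1/2 = 0.5
  5/3 = 1.6667
Decimals in increasing order: 0.3 < 0.5 < 0.7 < 1.6667 < 2.6667
Writing each back as its fraction gives the sorted order.
Final answer: 3/10, 1/2, 7/10, 5/3, 8/3


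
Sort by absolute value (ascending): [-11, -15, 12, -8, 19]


Compute absolute values:
  |-11| = 11
  |-15| = 15
  |12| = 12
  |-8| = 8
  |19| = 19
Absolute values in increasing order: 8 < 11 < 12 < 15 < 19
Listing the original numbers in that order gives the answer.
Final answer: [-8, -11, 12, -15, 19]


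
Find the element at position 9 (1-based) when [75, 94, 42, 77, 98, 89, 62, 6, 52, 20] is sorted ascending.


Sort ascending: [6, 20, 42, 52, 62, 75, 77, 89, 94, 98]
The 9th element (1-indexed) is at index 8.
Value = 94
Final answer: 94


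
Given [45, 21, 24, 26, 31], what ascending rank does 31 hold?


Sort ascending: [21, 24, 26, 31, 45]
Find 31 in the sorted list.
31 is at position 4 (1-indexed).
Final answer: 4


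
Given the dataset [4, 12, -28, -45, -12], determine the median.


First, sort the list: [-45, -28, -12, 4, 12]
The list has 5 elements (odd count).
The middle index is 2 (0-based), and the element there is -12.
Final answer: -12


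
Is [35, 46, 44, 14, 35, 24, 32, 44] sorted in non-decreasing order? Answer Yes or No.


Check consecutive pairs:
  35 <= 46? True
  46 <= 44? False
  44 <= 14? False
  14 <= 35? True
  35 <= 24? False
  24 <= 32? True
  32 <= 44? True
3 consecutive pair(s) are out of order, so the list is not sorted.
Final answer: No


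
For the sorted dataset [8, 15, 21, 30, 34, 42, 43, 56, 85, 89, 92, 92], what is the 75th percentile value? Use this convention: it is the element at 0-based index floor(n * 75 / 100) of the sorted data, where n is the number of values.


The dataset has n = 12 elements.
Index = floor(12 * 75 / 100) = floor(900 / 100) = floor(9) = 9
Counting from index 0 in the sorted data, the element at index 9 is 89.
Final answer: 89


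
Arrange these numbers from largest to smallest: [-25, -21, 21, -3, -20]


Original list: [-25, -21, 21, -3, -20]
Repeatedly take the largest remaining element:
  Remaining [-25, -21, 21, -3, -20] -> largest is 21
  Remaining [-25, -21, -3, -20] -> largest is -3
  Remaining [-25, -21, -20] -> largest is -20
  Remaining [-25, -21] -> largest is -21
  Remaining [-25] -> largest is -25
Collecting the picks in order gives the descending list.
Final answer: [21, -3, -20, -21, -25]


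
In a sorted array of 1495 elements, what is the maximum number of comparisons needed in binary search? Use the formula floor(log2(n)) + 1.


Binary search halves the search space each step.
Maximum comparisons = floor(log2(1495)) + 1
log2(1495) = 10.5459
floor(log2(1495)) = 10, so 10 + 1 = 11
Final answer: 11


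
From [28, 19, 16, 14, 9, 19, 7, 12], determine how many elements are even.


Check each element:
  28 is even
  19 is odd
  16 is even
  14 is even
  9 is odd
  19 is odd
  7 is odd
  12 is even
Evens: [28, 16, 14, 12]
Count of evens = 4
Final answer: 4


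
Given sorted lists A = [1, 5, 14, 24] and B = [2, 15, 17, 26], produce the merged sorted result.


List A: [1, 5, 14, 24]
List B: [2, 15, 17, 26]
Repeatedly compare the front elements and take the smaller:
  1 vs 2 -> take 1
  5 vs 2 -> take 2
  5 vs 15 -> take 5
  14 vs 15 -> take 14
  24 vs 15 -> take 15
  24 vs 17 -> take 17
  24 vs 26 -> take 24
  A is exhausted; append the rest of B: [26]
Final answer: [1, 2, 5, 14, 15, 17, 24, 26]


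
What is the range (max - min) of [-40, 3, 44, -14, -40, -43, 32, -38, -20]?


Maximum value: 44
Minimum value: -43
Range = 44 - (-43) = 87
Final answer: 87


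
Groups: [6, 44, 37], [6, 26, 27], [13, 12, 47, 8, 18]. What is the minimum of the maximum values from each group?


Find max of each group:
  Group 1: [6, 44, 37] -> max = 44
  Group 2: [6, 26, 27] -> max = 27
  Group 3: [13, 12, 47, 8, 18] -> max = 47
Maxes: [44, 27, 47]
Minimum of maxes = 27
Final answer: 27


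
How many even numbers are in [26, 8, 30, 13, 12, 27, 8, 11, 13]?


Check each element:
  26 is even
  8 is even
  30 is even
  13 is odd
  12 is even
  27 is odd
  8 is even
  11 is odd
  13 is odd
Evens: [26, 8, 30, 12, 8]
Count of evens = 5
Final answer: 5


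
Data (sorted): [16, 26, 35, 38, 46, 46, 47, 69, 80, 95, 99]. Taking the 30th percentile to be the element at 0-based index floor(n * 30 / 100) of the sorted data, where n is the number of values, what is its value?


The dataset has n = 11 elements.
Index = floor(11 * 30 / 100) = floor(330 / 100) = floor(3.3) = 3
Counting from index 0 in the sorted data, the element at index 3 is 38.
Final answer: 38


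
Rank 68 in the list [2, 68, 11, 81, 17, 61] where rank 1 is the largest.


Sort descending: [81, 68, 61, 17, 11, 2]
Find 68 in the sorted list.
68 is at position 2.
Final answer: 2


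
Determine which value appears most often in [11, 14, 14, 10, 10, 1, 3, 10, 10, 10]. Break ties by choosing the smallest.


Count the frequency of each value:
  1 appears 1 time(s)
  3 appears 1 time(s)
  10 appears 5 time(s)
  11 appears 1 time(s)
  14 appears 2 time(s)
Maximum frequency is 5.
Only 10 reaches that frequency, so it is the mode.
Final answer: 10


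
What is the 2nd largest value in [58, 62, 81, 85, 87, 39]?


Sort descending: [87, 85, 81, 62, 58, 39]
The 2nd element (1-indexed) is at index 1.
Value = 85
Final answer: 85


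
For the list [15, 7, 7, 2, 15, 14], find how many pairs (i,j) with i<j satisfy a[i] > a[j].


For each element, count the later elements that are smaller than it:
  15 (index 0): smaller elements after it = [7, 7, 2, 14] -> 4
  7 (index 1): smaller elements after it = [2] -> 1
  7 (index 2): smaller elements after it = [2] -> 1
  2 (index 3): smaller elements after it = [] -> 0
  15 (index 4): smaller elements after it = [14] -> 1
Total inversions = 4 + 1 + 1 + 0 + 1 = 7
Final answer: 7


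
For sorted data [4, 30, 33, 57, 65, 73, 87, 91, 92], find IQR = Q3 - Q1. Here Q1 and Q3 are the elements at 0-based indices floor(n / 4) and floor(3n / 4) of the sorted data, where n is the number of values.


The data has n = 9 elements.
Q1 index = floor(9 / 4) = floor(2.25) = 2; Q3 index = floor(3 * 9 / 4) = floor(6.75) = 6
Q1 = element at index 2 = 33
Q3 = element at index 6 = 87
IQR = 87 - 33 = 54
Final answer: 54


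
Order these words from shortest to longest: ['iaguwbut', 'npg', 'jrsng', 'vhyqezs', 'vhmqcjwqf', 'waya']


Compute lengths:
  'iaguwbut' has length 8
  'npg' has length 3
  'jrsng' has length 5
  'vhyqezs' has length 7
  'vhmqcjwqf' has length 9
  'waya' has length 4
Lengths in increasing order: 3 < 4 < 5 < 7 < 8 < 9
Listing the words in that order gives the answer.
Final answer: ['npg', 'waya', 'jrsng', 'vhyqezs', 'iaguwbut', 'vhmqcjwqf']


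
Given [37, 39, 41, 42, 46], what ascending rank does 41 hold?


Sort ascending: [37, 39, 41, 42, 46]
Find 41 in the sorted list.
41 is at position 3 (1-indexed).
Final answer: 3


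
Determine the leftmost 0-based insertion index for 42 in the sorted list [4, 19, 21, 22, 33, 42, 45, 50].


List is sorted: [4, 19, 21, 22, 33, 42, 45, 50]
We need the leftmost position where 42 can be inserted, i.e. the first index whose element is >= 42 (or the end of the list if none is).
Binary search with low=0, high=8 (0-based indices):
  low=0, high=8, mid=4: a[4]=33 < 42, so low = 5
  low=5, high=8, mid=6: a[6]=45 >= 42, so high = 6
  low=5, high=6, mid=5: a[5]=42 >= 42, so high = 5
Now low = high = 5, so the insertion index is 5.
Final answer: 5


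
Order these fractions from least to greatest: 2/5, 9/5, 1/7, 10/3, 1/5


Convert to decimal for comparison:
  2/5 = 0.4
  9/5 = 1.8
  1/7 = 0.1429
  10/3 = 3.3333
  1/5 = 0.2
Decimals in increasing order: 0.1429 < 0.2 < 0.4 < 1.8 < 3.3333
Writing each back as its fraction gives the sorted order.
Final answer: 1/7, 1/5, 2/5, 9/5, 10/3


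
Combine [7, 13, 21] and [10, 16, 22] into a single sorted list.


List A: [7, 13, 21]
List B: [10, 16, 22]
Repeatedly compare the front elements and take the smaller:
  7 vs 10 -> take 7
  13 vs 10 -> take 10
  13 vs 16 -> take 13
  21 vs 16 -> take 16
  21 vs 22 -> take 21
  A is exhausted; append the rest of B: [22]
Final answer: [7, 10, 13, 16, 21, 22]


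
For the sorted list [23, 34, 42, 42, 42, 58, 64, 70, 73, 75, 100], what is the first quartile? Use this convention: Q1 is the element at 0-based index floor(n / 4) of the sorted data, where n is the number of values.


The list has n = 11 elements.
Q1 index = floor(11 / 4) = floor(2.75) = 2
Counting from index 0 in the sorted data, the element at index 2 is 42.
Final answer: 42


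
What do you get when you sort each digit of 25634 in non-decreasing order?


The number 25634 has digits: 2, 5, 6, 3, 4
Sorted: 2, 3, 4, 5, 6
Joining the sorted digits gives the result.
Final answer: 23456


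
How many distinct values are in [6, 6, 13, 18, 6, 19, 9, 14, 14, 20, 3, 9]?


List all unique values:
Distinct values: [3, 6, 9, 13, 14, 18, 19, 20]
Count = 8
Final answer: 8


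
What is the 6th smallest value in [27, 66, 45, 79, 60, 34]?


Sort ascending: [27, 34, 45, 60, 66, 79]
The 6th element (1-indexed) is at index 5.
Value = 79
Final answer: 79


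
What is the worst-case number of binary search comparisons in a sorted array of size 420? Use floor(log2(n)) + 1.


Binary search halves the search space each step.
Maximum comparisons = floor(log2(420)) + 1
log2(420) = 8.7142
floor(log2(420)) = 8, so 8 + 1 = 9
Final answer: 9


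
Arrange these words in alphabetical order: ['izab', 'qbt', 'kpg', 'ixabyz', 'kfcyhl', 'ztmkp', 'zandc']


Compare strings character by character (the first differing letter decides):
  'ixabyz' < 'izab' since 'x' < 'z' at position 2
  'izab' < 'kfcyhl' since 'i' < 'k' at position 1
  'kfcyhl' < 'kpg' since 'f' < 'p' at position 2
  'kpg' < 'qbt' since 'k' < 'q' at position 1
  'qbt' < 'zandc' since 'q' < 'z' at position 1
  'zandc' < 'ztmkp' since 'a' < 't' at position 2
Chaining these comparisons gives the alphabetical order.
Final answer: ['ixabyz', 'izab', 'kfcyhl', 'kpg', 'qbt', 'zandc', 'ztmkp']


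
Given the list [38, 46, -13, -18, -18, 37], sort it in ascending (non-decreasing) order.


Original list: [38, 46, -13, -18, -18, 37]
Repeatedly take the smallest remaining element:
  Remaining [38, 46, -13, -18, -18, 37] -> smallest is -18
  Remaining [38, 46, -13, -18, 37] -> smallest is -18
  Remaining [38, 46, -13, 37] -> smallest is -13
  Remaining [38, 46, 37] -> smallest is 37
  Remaining [38, 46] -> smallest is 38
  Remaining [46] -> smallest is 46
Collecting the picks in order gives the sorted list.
Final answer: [-18, -18, -13, 37, 38, 46]


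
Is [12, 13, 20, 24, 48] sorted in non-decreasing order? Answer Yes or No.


Check consecutive pairs:
  12 <= 13? True
  13 <= 20? True
  20 <= 24? True
  24 <= 48? True
Every consecutive pair is in order, so the list is non-decreasing.
Final answer: Yes


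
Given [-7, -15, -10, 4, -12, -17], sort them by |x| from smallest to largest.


Compute absolute values:
  |-7| = 7
  |-15| = 15
  |-10| = 10
  |4| = 4
  |-12| = 12
  |-17| = 17
Absolute values in increasing order: 4 < 7 < 10 < 12 < 15 < 17
Listing the original numbers in that order gives the answer.
Final answer: [4, -7, -10, -12, -15, -17]


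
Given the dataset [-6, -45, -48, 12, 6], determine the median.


First, sort the list: [-48, -45, -6, 6, 12]
The list has 5 elements (odd count).
The middle index is 2 (0-based), and the element there is -6.
Final answer: -6


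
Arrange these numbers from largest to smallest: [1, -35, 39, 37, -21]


Original list: [1, -35, 39, 37, -21]
Repeatedly take the largest remaining element:
  Remaining [1, -35, 39, 37, -21] -> largest is 39
  Remaining [1, -35, 37, -21] -> largest is 37
  Remaining [1, -35, -21] -> largest is 1
  Remaining [-35, -21] -> largest is -21
  Remaining [-35] -> largest is -35
Collecting the picks in order gives the descending list.
Final answer: [39, 37, 1, -21, -35]


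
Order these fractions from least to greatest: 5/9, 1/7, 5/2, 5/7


Convert to decimal for comparison:
  5/9 = 0.5556
  1/7 = 0.1429
  5/2 = 2.5
  5/7 = 0.7143
Decimals in increasing order: 0.1429 < 0.5556 < 0.7143 < 2.5
Writing each back as its fraction gives the sorted order.
Final answer: 1/7, 5/9, 5/7, 5/2


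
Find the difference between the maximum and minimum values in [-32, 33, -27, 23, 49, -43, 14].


Maximum value: 49
Minimum value: -43
Range = 49 - (-43) = 92
Final answer: 92


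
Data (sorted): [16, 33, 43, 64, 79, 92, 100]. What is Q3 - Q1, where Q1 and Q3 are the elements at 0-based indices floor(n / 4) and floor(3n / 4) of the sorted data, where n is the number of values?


The data has n = 7 elements.
Q1 index = floor(7 / 4) = floor(1.75) = 1; Q3 index = floor(3 * 7 / 4) = floor(5.25) = 5
Q1 = element at index 1 = 33
Q3 = element at index 5 = 92
IQR = 92 - 33 = 59
Final answer: 59


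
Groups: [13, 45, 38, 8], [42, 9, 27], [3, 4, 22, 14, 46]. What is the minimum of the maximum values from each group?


Find max of each group:
  Group 1: [13, 45, 38, 8] -> max = 45
  Group 2: [42, 9, 27] -> max = 42
  Group 3: [3, 4, 22, 14, 46] -> max = 46
Maxes: [45, 42, 46]
Minimum of maxes = 42
Final answer: 42


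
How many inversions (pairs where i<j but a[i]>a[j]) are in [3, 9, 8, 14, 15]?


For each element, count the later elements that are smaller than it:
  3 (index 0): smaller elements after it = [] -> 0
  9 (index 1): smaller elements after it = [8] -> 1
  8 (index 2): smaller elements after it = [] -> 0
  14 (index 3): smaller elements after it = [] -> 0
Total inversions = 0 + 1 + 0 + 0 = 1
Final answer: 1


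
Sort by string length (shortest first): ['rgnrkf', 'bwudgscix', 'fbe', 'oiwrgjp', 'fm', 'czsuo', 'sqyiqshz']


Compute lengths:
  'rgnrkf' has length 6
  'bwudgscix' has length 9
  'fbe' has length 3
  'oiwrgjp' has length 7
  'fm' has length 2
  'czsuo' has length 5
  'sqyiqshz' has length 8
Lengths in increasing order: 2 < 3 < 5 < 6 < 7 < 8 < 9
Listing the words in that order gives the answer.
Final answer: ['fm', 'fbe', 'czsuo', 'rgnrkf', 'oiwrgjp', 'sqyiqshz', 'bwudgscix']


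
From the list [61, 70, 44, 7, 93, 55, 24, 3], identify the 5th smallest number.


Sort ascending: [3, 7, 24, 44, 55, 61, 70, 93]
The 5th element (1-indexed) is at index 4.
Value = 55
Final answer: 55


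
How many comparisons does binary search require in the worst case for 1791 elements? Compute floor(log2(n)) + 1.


Binary search halves the search space each step.
Maximum comparisons = floor(log2(1791)) + 1
log2(1791) = 10.8065
floor(log2(1791)) = 10, so 10 + 1 = 11
Final answer: 11


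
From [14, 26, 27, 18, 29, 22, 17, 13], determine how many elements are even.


Check each element:
  14 is even
  26 is even
  27 is odd
  18 is even
  29 is odd
  22 is even
  17 is odd
  13 is odd
Evens: [14, 26, 18, 22]
Count of evens = 4
Final answer: 4


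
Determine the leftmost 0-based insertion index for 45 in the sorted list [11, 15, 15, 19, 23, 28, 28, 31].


List is sorted: [11, 15, 15, 19, 23, 28, 28, 31]
We need the leftmost position where 45 can be inserted, i.e. the first index whose element is >= 45 (or the end of the list if none is).
Binary search with low=0, high=8 (0-based indices):
  low=0, high=8, mid=4: a[4]=23 < 45, so low = 5
  low=5, high=8, mid=6: a[6]=28 < 45, so low = 7
  low=7, high=8, mid=7: a[7]=31 < 45, so low = 8
Now low = high = 8, so the insertion index is 8.
Final answer: 8


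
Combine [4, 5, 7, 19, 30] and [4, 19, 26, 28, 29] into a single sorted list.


List A: [4, 5, 7, 19, 30]
List B: [4, 19, 26, 28, 29]
Repeatedly compare the front elements and take the smaller:
  4 vs 4 -> take 4
  5 vs 4 -> take 4
  5 vs 19 -> take 5
  7 vs 19 -> take 7
  19 vs 19 -> take 19
  30 vs 19 -> take 19
  30 vs 26 -> take 26
  30 vs 28 -> take 28
  30 vs 29 -> take 29
  B is exhausted; append the rest of A: [30]
Final answer: [4, 4, 5, 7, 19, 19, 26, 28, 29, 30]


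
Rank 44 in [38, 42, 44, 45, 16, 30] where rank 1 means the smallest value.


Sort ascending: [16, 30, 38, 42, 44, 45]
Find 44 in the sorted list.
44 is at position 5 (1-indexed).
Final answer: 5


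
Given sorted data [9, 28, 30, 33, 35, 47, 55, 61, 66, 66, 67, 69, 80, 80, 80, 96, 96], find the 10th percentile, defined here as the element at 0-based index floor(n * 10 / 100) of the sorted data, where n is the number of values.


The dataset has n = 17 elements.
Index = floor(17 * 10 / 100) = floor(170 / 100) = floor(1.7) = 1
Counting from index 0 in the sorted data, the element at index 1 is 28.
Final answer: 28


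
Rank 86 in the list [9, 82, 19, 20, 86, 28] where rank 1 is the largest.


Sort descending: [86, 82, 28, 20, 19, 9]
Find 86 in the sorted list.
86 is at position 1.
Final answer: 1


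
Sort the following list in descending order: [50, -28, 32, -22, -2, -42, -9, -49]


Original list: [50, -28, 32, -22, -2, -42, -9, -49]
Repeatedly take the largest remaining element:
  Remaining [50, -28, 32, -22, -2, -42, -9, -49] -> largest is 50
  Remaining [-28, 32, -22, -2, -42, -9, -49] -> largest is 32
  Remaining [-28, -22, -2, -42, -9, -49] -> largest is -2
  Remaining [-28, -22, -42, -9, -49] -> largest is -9
  Remaining [-28, -22, -42, -49] -> largest is -22
  Remaining [-28, -42, -49] -> largest is -28
  Remaining [-42, -49] -> largest is -42
  Remaining [-49] -> largest is -49
Collecting the picks in order gives the descending list.
Final answer: [50, 32, -2, -9, -22, -28, -42, -49]


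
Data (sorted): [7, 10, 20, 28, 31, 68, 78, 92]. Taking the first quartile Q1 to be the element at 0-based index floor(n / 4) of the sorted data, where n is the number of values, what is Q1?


The list has n = 8 elements.
Q1 index = floor(8 / 4) = floor(2) = 2
Counting from index 0 in the sorted data, the element at index 2 is 20.
Final answer: 20


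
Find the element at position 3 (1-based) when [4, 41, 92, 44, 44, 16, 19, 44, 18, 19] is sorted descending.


Sort descending: [92, 44, 44, 44, 41, 19, 19, 18, 16, 4]
The 3rd element (1-indexed) is at index 2.
Value = 44
Final answer: 44


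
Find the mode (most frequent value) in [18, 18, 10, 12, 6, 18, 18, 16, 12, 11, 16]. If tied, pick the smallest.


Count the frequency of each value:
  6 appears 1 time(s)
  10 appears 1 time(s)
  11 appears 1 time(s)
  12 appears 2 time(s)
  16 appears 2 time(s)
  18 appears 4 time(s)
Maximum frequency is 4.
Only 18 reaches that frequency, so it is the mode.
Final answer: 18


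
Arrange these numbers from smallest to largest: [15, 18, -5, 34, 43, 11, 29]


Original list: [15, 18, -5, 34, 43, 11, 29]
Repeatedly take the smallest remaining element:
  Remaining [15, 18, -5, 34, 43, 11, 29] -> smallest is -5
  Remaining [15, 18, 34, 43, 11, 29] -> smallest is 11
  Remaining [15, 18, 34, 43, 29] -> smallest is 15
  Remaining [18, 34, 43, 29] -> smallest is 18
  Remaining [34, 43, 29] -> smallest is 29
  Remaining [34, 43] -> smallest is 34
  Remaining [43] -> smallest is 43
Collecting the picks in order gives the sorted list.
Final answer: [-5, 11, 15, 18, 29, 34, 43]


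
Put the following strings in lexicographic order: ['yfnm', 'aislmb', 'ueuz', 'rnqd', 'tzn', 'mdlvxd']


Compare strings character by character (the first differing letter decides):
  'aislmb' < 'mdlvxd' since 'a' < 'm' at position 1
  'mdlvxd' < 'rnqd' since 'm' < 'r' at position 1
  'rnqd' < 'tzn' since 'r' < 't' at position 1
  'tzn' < 'ueuz' since 't' < 'u' at position 1
  'ueuz' < 'yfnm' since 'u' < 'y' at position 1
Chaining these comparisons gives the alphabetical order.
Final answer: ['aislmb', 'mdlvxd', 'rnqd', 'tzn', 'ueuz', 'yfnm']


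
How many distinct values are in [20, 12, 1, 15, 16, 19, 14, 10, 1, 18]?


List all unique values:
Distinct values: [1, 10, 12, 14, 15, 16, 18, 19, 20]
Count = 9
Final answer: 9


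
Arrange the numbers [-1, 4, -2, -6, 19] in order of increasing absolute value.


Compute absolute values:
  |-1| = 1
  |4| = 4
  |-2| = 2
  |-6| = 6
  |19| = 19
Absolute values in increasing order: 1 < 2 < 4 < 6 < 19
Listing the original numbers in that order gives the answer.
Final answer: [-1, -2, 4, -6, 19]


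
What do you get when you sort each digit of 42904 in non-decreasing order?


The number 42904 has digits: 4, 2, 9, 0, 4
Sorted: 0, 2, 4, 4, 9
Joining the sorted digits gives the result.
Final answer: 02449


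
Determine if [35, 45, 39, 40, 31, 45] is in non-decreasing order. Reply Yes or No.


Check consecutive pairs:
  35 <= 45? True
  45 <= 39? False
  39 <= 40? True
  40 <= 31? False
  31 <= 45? True
2 consecutive pair(s) are out of order, so the list is not sorted.
Final answer: No


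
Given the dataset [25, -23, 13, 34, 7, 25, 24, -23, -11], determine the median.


First, sort the list: [-23, -23, -11, 7, 13, 24, 25, 25, 34]
The list has 9 elements (odd count).
The middle index is 4 (0-based), and the element there is 13.
Final answer: 13


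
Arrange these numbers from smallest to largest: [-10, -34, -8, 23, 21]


Original list: [-10, -34, -8, 23, 21]
Repeatedly take the smallest remaining element:
  Remaining [-10, -34, -8, 23, 21] -> smallest is -34
  Remaining [-10, -8, 23, 21] -> smallest is -10
  Remaining [-8, 23, 21] -> smallest is -8
  Remaining [23, 21] -> smallest is 21
  Remaining [23] -> smallest is 23
Collecting the picks in order gives the sorted list.
Final answer: [-34, -10, -8, 21, 23]


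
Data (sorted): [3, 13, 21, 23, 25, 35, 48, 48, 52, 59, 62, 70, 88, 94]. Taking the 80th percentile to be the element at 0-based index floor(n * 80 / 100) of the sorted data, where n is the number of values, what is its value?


The dataset has n = 14 elements.
Index = floor(14 * 80 / 100) = floor(1120 / 100) = floor(11.2) = 11
Counting from index 0 in the sorted data, the element at index 11 is 70.
Final answer: 70


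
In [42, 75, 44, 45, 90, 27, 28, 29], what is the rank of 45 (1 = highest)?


Sort descending: [90, 75, 45, 44, 42, 29, 28, 27]
Find 45 in the sorted list.
45 is at position 3.
Final answer: 3


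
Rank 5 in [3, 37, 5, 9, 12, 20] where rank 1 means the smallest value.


Sort ascending: [3, 5, 9, 12, 20, 37]
Find 5 in the sorted list.
5 is at position 2 (1-indexed).
Final answer: 2


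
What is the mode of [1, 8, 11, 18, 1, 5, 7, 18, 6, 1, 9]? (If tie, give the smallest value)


Count the frequency of each value:
  1 appears 3 time(s)
  5 appears 1 time(s)
  6 appears 1 time(s)
  7 appears 1 time(s)
  8 appears 1 time(s)
  9 appears 1 time(s)
  11 appears 1 time(s)
  18 appears 2 time(s)
Maximum frequency is 3.
Only 1 reaches that frequency, so it is the mode.
Final answer: 1


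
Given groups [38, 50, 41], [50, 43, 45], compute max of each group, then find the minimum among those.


Find max of each group:
  Group 1: [38, 50, 41] -> max = 50
  Group 2: [50, 43, 45] -> max = 50
Maxes: [50, 50]
Minimum of maxes = 50
Final answer: 50


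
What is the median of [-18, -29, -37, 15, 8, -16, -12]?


First, sort the list: [-37, -29, -18, -16, -12, 8, 15]
The list has 7 elements (odd count).
The middle index is 3 (0-based), and the element there is -16.
Final answer: -16


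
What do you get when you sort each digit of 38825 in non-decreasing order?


The number 38825 has digits: 3, 8, 8, 2, 5
Sorted: 2, 3, 5, 8, 8
Joining the sorted digits gives the result.
Final answer: 23588


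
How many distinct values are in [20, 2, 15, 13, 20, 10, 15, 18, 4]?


List all unique values:
Distinct values: [2, 4, 10, 13, 15, 18, 20]
Count = 7
Final answer: 7


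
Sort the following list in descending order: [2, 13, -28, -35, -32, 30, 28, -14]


Original list: [2, 13, -28, -35, -32, 30, 28, -14]
Repeatedly take the largest remaining element:
  Remaining [2, 13, -28, -35, -32, 30, 28, -14] -> largest is 30
  Remaining [2, 13, -28, -35, -32, 28, -14] -> largest is 28
  Remaining [2, 13, -28, -35, -32, -14] -> largest is 13
  Remaining [2, -28, -35, -32, -14] -> largest is 2
  Remaining [-28, -35, -32, -14] -> largest is -14
  Remaining [-28, -35, -32] -> largest is -28
  Remaining [-35, -32] -> largest is -32
  Remaining [-35] -> largest is -35
Collecting the picks in order gives the descending list.
Final answer: [30, 28, 13, 2, -14, -28, -32, -35]


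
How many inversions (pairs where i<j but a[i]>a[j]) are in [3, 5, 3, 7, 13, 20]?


For each element, count the later elements that are smaller than it:
  3 (index 0): smaller elements after it = [] -> 0
  5 (index 1): smaller elements after it = [3] -> 1
  3 (index 2): smaller elements after it = [] -> 0
  7 (index 3): smaller elements after it = [] -> 0
  13 (index 4): smaller elements after it = [] -> 0
Total inversions = 0 + 1 + 0 + 0 + 0 = 1
Final answer: 1


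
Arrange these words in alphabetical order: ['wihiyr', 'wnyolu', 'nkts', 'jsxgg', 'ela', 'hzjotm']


Compare strings character by character (the first differing letter decides):
  'ela' < 'hzjotm' since 'e' < 'h' at position 1
  'hzjotm' < 'jsxgg' since 'h' < 'j' at position 1
  'jsxgg' < 'nkts' since 'j' < 'n' at position 1
  'nkts' < 'wihiyr' since 'n' < 'w' at position 1
  'wihiyr' < 'wnyolu' since 'i' < 'n' at position 2
Chaining these comparisons gives the alphabetical order.
Final answer: ['ela', 'hzjotm', 'jsxgg', 'nkts', 'wihiyr', 'wnyolu']


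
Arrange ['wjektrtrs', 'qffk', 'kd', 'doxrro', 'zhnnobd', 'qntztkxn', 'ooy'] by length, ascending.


Compute lengths:
  'wjektrtrs' has length 9
  'qffk' has length 4
  'kd' has length 2
  'doxrro' has length 6
  'zhnnobd' has length 7
  'qntztkxn' has length 8
  'ooy' has length 3
Lengths in increasing order: 2 < 3 < 4 < 6 < 7 < 8 < 9
Listing the words in that order gives the answer.
Final answer: ['kd', 'ooy', 'qffk', 'doxrro', 'zhnnobd', 'qntztkxn', 'wjektrtrs']


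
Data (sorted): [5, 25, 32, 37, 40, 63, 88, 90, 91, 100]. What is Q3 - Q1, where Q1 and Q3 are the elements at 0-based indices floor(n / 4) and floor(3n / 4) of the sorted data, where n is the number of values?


The data has n = 10 elements.
Q1 index = floor(10 / 4) = floor(2.5) = 2; Q3 index = floor(3 * 10 / 4) = floor(7.5) = 7
Q1 = element at index 2 = 32
Q3 = element at index 7 = 90
IQR = 90 - 32 = 58
Final answer: 58


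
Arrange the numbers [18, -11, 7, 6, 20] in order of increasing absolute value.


Compute absolute values:
  |18| = 18
  |-11| = 11
  |7| = 7
  |6| = 6
  |20| = 20
Absolute values in increasing order: 6 < 7 < 11 < 18 < 20
Listing the original numbers in that order gives the answer.
Final answer: [6, 7, -11, 18, 20]


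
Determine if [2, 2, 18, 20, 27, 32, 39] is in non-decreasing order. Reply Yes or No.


Check consecutive pairs:
  2 <= 2? True
  2 <= 18? True
  18 <= 20? True
  20 <= 27? True
  27 <= 32? True
  32 <= 39? True
Every consecutive pair is in order, so the list is non-decreasing.
Final answer: Yes


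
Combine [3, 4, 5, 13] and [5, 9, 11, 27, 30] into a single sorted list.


List A: [3, 4, 5, 13]
List B: [5, 9, 11, 27, 30]
Repeatedly compare the front elements and take the smaller:
  3 vs 5 -> take 3
  4 vs 5 -> take 4
  5 vs 5 -> take 5
  13 vs 5 -> take 5
  13 vs 9 -> take 9
  13 vs 11 -> take 11
  13 vs 27 -> take 13
  A is exhausted; append the rest of B: [27, 30]
Final answer: [3, 4, 5, 5, 9, 11, 13, 27, 30]


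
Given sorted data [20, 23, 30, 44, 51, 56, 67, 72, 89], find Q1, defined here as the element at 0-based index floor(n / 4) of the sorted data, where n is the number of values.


The list has n = 9 elements.
Q1 index = floor(9 / 4) = floor(2.25) = 2
Counting from index 0 in the sorted data, the element at index 2 is 30.
Final answer: 30


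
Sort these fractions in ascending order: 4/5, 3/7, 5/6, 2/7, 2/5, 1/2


Convert to decimal for comparison:
  4/5 = 0.8
  3/7 = 0.4286
  5/6 = 0.8333
  2/7 = 0.2857
  2/5 = 0.4
  1/2 = 0.5
Decimals in increasing order: 0.2857 < 0.4 < 0.4286 < 0.5 < 0.8 < 0.8333
Writing each back as its fraction gives the sorted order.
Final answer: 2/7, 2/5, 3/7, 1/2, 4/5, 5/6


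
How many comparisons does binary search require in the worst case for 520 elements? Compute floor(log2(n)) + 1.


Binary search halves the search space each step.
Maximum comparisons = floor(log2(520)) + 1
log2(520) = 9.0224
floor(log2(520)) = 9, so 9 + 1 = 10
Final answer: 10


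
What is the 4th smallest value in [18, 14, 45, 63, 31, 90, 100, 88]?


Sort ascending: [14, 18, 31, 45, 63, 88, 90, 100]
The 4th element (1-indexed) is at index 3.
Value = 45
Final answer: 45


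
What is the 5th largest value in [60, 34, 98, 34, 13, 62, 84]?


Sort descending: [98, 84, 62, 60, 34, 34, 13]
The 5th element (1-indexed) is at index 4.
Value = 34
Final answer: 34


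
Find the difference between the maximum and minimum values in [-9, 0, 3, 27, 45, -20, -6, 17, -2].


Maximum value: 45
Minimum value: -20
Range = 45 - (-20) = 65
Final answer: 65


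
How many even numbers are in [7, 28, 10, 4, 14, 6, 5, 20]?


Check each element:
  7 is odd
  28 is even
  10 is even
  4 is even
  14 is even
  6 is even
  5 is odd
  20 is even
Evens: [28, 10, 4, 14, 6, 20]
Count of evens = 6
Final answer: 6


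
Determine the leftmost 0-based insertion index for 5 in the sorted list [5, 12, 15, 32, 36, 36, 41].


List is sorted: [5, 12, 15, 32, 36, 36, 41]
We need the leftmost position where 5 can be inserted, i.e. the first index whose element is >= 5 (or the end of the list if none is).
Binary search with low=0, high=7 (0-based indices):
  low=0, high=7, mid=3: a[3]=32 >= 5, so high = 3
  low=0, high=3, mid=1: a[1]=12 >= 5, so high = 1
  low=0, high=1, mid=0: a[0]=5 >= 5, so high = 0
Now low = high = 0, so the insertion index is 0.
Final answer: 0


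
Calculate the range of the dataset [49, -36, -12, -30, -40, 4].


Maximum value: 49
Minimum value: -40
Range = 49 - (-40) = 89
Final answer: 89


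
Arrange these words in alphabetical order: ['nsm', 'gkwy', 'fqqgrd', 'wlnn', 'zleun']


Compare strings character by character (the first differing letter decides):
  'fqqgrd' < 'gkwy' since 'f' < 'g' at position 1
  'gkwy' < 'nsm' since 'g' < 'n' at position 1
  'nsm' < 'wlnn' since 'n' < 'w' at position 1
  'wlnn' < 'zleun' since 'w' < 'z' at position 1
Chaining these comparisons gives the alphabetical order.
Final answer: ['fqqgrd', 'gkwy', 'nsm', 'wlnn', 'zleun']


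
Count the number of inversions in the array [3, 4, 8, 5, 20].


For each element, count the later elements that are smaller than it:
  3 (index 0): smaller elements after it = [] -> 0
  4 (index 1): smaller elements after it = [] -> 0
  8 (index 2): smaller elements after it = [5] -> 1
  5 (index 3): smaller elements after it = [] -> 0
Total inversions = 0 + 0 + 1 + 0 = 1
Final answer: 1


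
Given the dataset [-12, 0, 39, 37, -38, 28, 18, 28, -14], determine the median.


First, sort the list: [-38, -14, -12, 0, 18, 28, 28, 37, 39]
The list has 9 elements (odd count).
The middle index is 4 (0-based), and the element there is 18.
Final answer: 18


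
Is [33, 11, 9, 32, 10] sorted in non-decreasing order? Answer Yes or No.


Check consecutive pairs:
  33 <= 11? False
  11 <= 9? False
  9 <= 32? True
  32 <= 10? False
3 consecutive pair(s) are out of order, so the list is not sorted.
Final answer: No


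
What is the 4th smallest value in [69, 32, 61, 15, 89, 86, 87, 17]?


Sort ascending: [15, 17, 32, 61, 69, 86, 87, 89]
The 4th element (1-indexed) is at index 3.
Value = 61
Final answer: 61


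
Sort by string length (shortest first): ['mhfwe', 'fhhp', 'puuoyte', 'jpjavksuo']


Compute lengths:
  'mhfwe' has length 5
  'fhhp' has length 4
  'puuoyte' has length 7
  'jpjavksuo' has length 9
Lengths in increasing order: 4 < 5 < 7 < 9
Listing the words in that order gives the answer.
Final answer: ['fhhp', 'mhfwe', 'puuoyte', 'jpjavksuo']
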